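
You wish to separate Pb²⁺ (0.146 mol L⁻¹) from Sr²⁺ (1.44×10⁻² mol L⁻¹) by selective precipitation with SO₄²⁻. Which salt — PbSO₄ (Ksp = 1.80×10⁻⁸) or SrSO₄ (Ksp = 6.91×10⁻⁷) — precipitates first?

PbSO₄

The threshold for precipitation is Q = Ksp.
For PbSO₄: [SO₄²⁻] = (Ksp/[Pb²⁺]) = 1.23×10⁻⁷ mol L⁻¹
For SrSO₄: [SO₄²⁻] = (Ksp/[Sr²⁺]) = 4.80×10⁻⁵ mol L⁻¹
PbSO₄ requires the lower [SO₄²⁻], so it precipitates first.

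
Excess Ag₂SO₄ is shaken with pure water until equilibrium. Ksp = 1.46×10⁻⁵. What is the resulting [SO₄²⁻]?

1.54×10⁻² M

Ag₂SO₄(s) ⇌ 2 Ag⁺(aq) + SO₄²⁻(aq)
Call the molar solubility s, so that [Ag⁺] = 2s and [SO₄²⁻] = s.
Ksp = [Ag⁺]^2[SO₄²⁻] = (2s)^2 · s = 4s^3 = 1.46×10⁻⁵
s = 1.54×10⁻² M
[SO₄²⁻] = s = 1.54×10⁻² M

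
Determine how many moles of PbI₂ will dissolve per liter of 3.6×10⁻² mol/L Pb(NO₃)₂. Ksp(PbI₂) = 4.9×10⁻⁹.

PbI₂(s) ⇌ Pb²⁺(aq) + 2 I⁻(aq)
Pb²⁺ is already present at 3.6×10⁻² mol/L. If s mol/L of PbI₂ dissolves, [I⁻] = 2s while [Pb²⁺] ≈ 3.6×10⁻² mol/L.
Ksp = [Pb²⁺][I⁻]^2 = (3.6×10⁻²)(2s)^2
(2s)^2 = 4.9×10⁻⁹ / (3.6×10⁻²) = 1.4×10⁻⁷
s = 1.8×10⁻⁴ mol/L

1.8×10⁻⁴ M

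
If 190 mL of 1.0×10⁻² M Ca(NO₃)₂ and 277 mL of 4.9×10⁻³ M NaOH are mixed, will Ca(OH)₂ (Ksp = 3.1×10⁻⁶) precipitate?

The combined volume is 467 mL.
[Ca²⁺] = (1.0×10⁻²)(190)/467 = 4.1×10⁻³ M
[OH⁻] = (4.9×10⁻³)(277)/467 = 2.9×10⁻³ M
Q = [Ca²⁺][OH⁻]^2 = 3.4×10⁻⁸
Since Q (3.4×10⁻⁸) is less than Ksp (3.1×10⁻⁶), no Ca(OH)₂ precipitates.

No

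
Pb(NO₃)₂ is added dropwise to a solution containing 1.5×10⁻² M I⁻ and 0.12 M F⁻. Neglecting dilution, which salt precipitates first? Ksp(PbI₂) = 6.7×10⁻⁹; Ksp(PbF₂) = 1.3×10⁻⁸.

PbF₂

Precipitation of each salt begins when its ion product equals Ksp.
For PbI₂: [Pb²⁺] = (Ksp/[I⁻]^2) = 3.0×10⁻⁵ M
For PbF₂: [Pb²⁺] = (Ksp/[F⁻]^2) = 9.0×10⁻⁷ M
The smaller threshold [Pb²⁺] is reached first, so PbF₂ precipitates first.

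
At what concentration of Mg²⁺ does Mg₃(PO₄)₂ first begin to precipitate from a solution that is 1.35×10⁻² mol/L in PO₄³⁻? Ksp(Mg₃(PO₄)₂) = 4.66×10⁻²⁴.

Precipitation begins when Q = Ksp.
Mg₃(PO₄)₂(s) ⇌ 3 Mg²⁺(aq) + 2 PO₄³⁻(aq)
Ksp = [Mg²⁺]^3[PO₄³⁻]^2 = [Mg²⁺]^3(1.35×10⁻²)^2
[Mg²⁺]^3 = 4.66×10⁻²⁴ / (1.35×10⁻²)^2 = 2.56×10⁻²⁰
[Mg²⁺] = 2.95×10⁻⁷ mol/L

2.95×10⁻⁷ M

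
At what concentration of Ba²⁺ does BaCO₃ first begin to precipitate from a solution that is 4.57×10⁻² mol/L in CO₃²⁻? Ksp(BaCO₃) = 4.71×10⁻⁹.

Each salt precipitates once Q = Ksp for that salt.
BaCO₃(s) ⇌ Ba²⁺(aq) + CO₃²⁻(aq)
Ksp = [Ba²⁺][CO₃²⁻] = [Ba²⁺](4.57×10⁻²)
[Ba²⁺] = 4.71×10⁻⁹ / (4.57×10⁻²) = 1.03×10⁻⁷
[Ba²⁺] = 1.03×10⁻⁷ mol/L

1.03×10⁻⁷ M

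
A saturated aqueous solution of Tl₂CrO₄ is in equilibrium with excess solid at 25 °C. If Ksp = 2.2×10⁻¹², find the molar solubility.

8.2×10⁻⁵ M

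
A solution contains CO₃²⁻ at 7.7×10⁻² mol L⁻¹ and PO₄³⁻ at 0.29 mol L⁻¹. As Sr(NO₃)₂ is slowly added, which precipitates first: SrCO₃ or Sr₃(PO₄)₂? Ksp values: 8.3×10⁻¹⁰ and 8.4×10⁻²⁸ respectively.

Sr₃(PO₄)₂

Precipitation of each salt begins when its ion product equals Ksp.
For SrCO₃: [Sr²⁺] = (Ksp/[CO₃²⁻]) = 1.1×10⁻⁸ mol L⁻¹
For Sr₃(PO₄)₂: [Sr²⁺] = (Ksp/[PO₄³⁻]^2)^(1/3) = 2.2×10⁻⁹ mol L⁻¹
Sr₃(PO₄)₂ requires the lower [Sr²⁺], so it precipitates first.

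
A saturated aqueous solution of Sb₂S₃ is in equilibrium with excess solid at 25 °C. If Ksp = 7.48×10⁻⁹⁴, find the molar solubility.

9.29×10⁻²⁰ M

Sb₂S₃(s) ⇌ 2 Sb³⁺(aq) + 3 S²⁻(aq)
Let s be the molar solubility. Then [Sb³⁺] = 2s and [S²⁻] = 3s.
Ksp = [Sb³⁺]^2[S²⁻]^3 = (2s)^2 · (3s)^3 = 108s^5
108s^5 = 7.48×10⁻⁹⁴  ⇒  s^5 = 6.93×10⁻⁹⁶
s = 9.29×10⁻²⁰ mol/L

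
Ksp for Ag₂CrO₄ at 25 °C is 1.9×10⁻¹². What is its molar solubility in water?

7.8×10⁻⁵ M

Ag₂CrO₄(s) ⇌ 2 Ag⁺(aq) + CrO₄²⁻(aq)
For each mole of Ag₂CrO₄ that dissolves per liter, [Ag⁺] = 2s and [CrO₄²⁻] = s; let s denote this solubility.
Ksp = [Ag⁺]^2[CrO₄²⁻] = (2s)^2 · s = 4s^3
4s^3 = 1.9×10⁻¹²  ⇒  s^3 = 4.8×10⁻¹³
s = (4.8×10⁻¹³)^(1/3) = 7.8×10⁻⁵ M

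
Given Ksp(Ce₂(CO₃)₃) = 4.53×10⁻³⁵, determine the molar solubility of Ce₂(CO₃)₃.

Ce₂(CO₃)₃(s) ⇌ 2 Ce³⁺(aq) + 3 CO₃²⁻(aq)
With molar solubility s: [Ce³⁺] = 2s, [CO₃²⁻] = 3s.
Ksp = [Ce³⁺]^2[CO₃²⁻]^3 = (2s)^2 · (3s)^3 = 108s^5
108s^5 = 4.53×10⁻³⁵  ⇒  s^5 = 4.19×10⁻³⁷
s = 5.30×10⁻⁸ M

5.30×10⁻⁸ M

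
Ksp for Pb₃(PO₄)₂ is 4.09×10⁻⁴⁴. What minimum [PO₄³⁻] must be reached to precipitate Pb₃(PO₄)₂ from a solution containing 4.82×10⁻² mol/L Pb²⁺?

1.91×10⁻²⁰ M

A salt starts to precipitate once the ion product Q reaches its Ksp.
Pb₃(PO₄)₂(s) ⇌ 3 Pb²⁺(aq) + 2 PO₄³⁻(aq)
Ksp = [Pb²⁺]^3[PO₄³⁻]^2 = [PO₄³⁻]^2(4.82×10⁻²)^3
[PO₄³⁻]^2 = 4.09×10⁻⁴⁴ / (4.82×10⁻²)^3 = 3.65×10⁻⁴⁰
[PO₄³⁻] = 1.91×10⁻²⁰ mol/L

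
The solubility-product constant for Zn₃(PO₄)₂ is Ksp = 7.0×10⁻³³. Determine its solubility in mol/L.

Zn₃(PO₄)₂(s) ⇌ 3 Zn²⁺(aq) + 2 PO₄³⁻(aq)
If s mol/L of Zn₃(PO₄)₂ dissolves, [Zn²⁺] = 3s and [PO₄³⁻] = 2s.
Ksp = [Zn²⁺]^3[PO₄³⁻]^2 = (3s)^3 · (2s)^2 = 108s^5
108s^5 = 7.0×10⁻³³  ⇒  s^5 = 6.5×10⁻³⁵
Taking the 5th root, s = 1.5×10⁻⁷ M.

1.5×10⁻⁷ M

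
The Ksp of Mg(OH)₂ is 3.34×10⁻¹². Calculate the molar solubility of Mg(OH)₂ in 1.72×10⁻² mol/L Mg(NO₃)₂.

6.97×10⁻⁶ M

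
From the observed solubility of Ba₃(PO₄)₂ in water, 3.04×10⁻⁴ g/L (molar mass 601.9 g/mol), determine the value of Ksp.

Ksp = 3.55×10⁻³⁰

Convert to molarity: s = 3.04×10⁻⁴ / 601.9 = 5.0507×10⁻⁷ mol/L
Ba₃(PO₄)₂(s) ⇌ 3 Ba²⁺(aq) + 2 PO₄³⁻(aq)
Call the molar solubility s, so that [Ba²⁺] = 3s and [PO₄³⁻] = 2s.
Ksp = [Ba²⁺]^3[PO₄³⁻]^2 = (3s)^3 · (2s)^2 = 108s^5
Ksp = 108 × (5.0507×10⁻⁷)^5 = 3.55×10⁻³⁰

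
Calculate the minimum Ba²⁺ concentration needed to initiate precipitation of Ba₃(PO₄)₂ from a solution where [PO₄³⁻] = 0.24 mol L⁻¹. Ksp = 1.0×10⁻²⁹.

5.6×10⁻¹⁰ M

Precipitation of each salt begins when its ion product equals Ksp.
Ba₃(PO₄)₂(s) ⇌ 3 Ba²⁺(aq) + 2 PO₄³⁻(aq)
Ksp = [Ba²⁺]^3[PO₄³⁻]^2 = [Ba²⁺]^3(0.24)^2
[Ba²⁺]^3 = 1.0×10⁻²⁹ / (0.24)^2 = 1.7×10⁻²⁸
[Ba²⁺] = 5.6×10⁻¹⁰ mol L⁻¹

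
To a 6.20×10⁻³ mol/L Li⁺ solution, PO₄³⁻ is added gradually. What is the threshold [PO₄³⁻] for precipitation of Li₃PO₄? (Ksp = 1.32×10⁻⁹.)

5.54×10⁻³ M

Each salt precipitates once Q = Ksp for that salt.
Li₃PO₄(s) ⇌ 3 Li⁺(aq) + PO₄³⁻(aq)
Ksp = [Li⁺]^3[PO₄³⁻] = [PO₄³⁻](6.20×10⁻³)^3
[PO₄³⁻] = 1.32×10⁻⁹ / (6.20×10⁻³)^3 = 5.54×10⁻³
[PO₄³⁻] = 5.54×10⁻³ mol/L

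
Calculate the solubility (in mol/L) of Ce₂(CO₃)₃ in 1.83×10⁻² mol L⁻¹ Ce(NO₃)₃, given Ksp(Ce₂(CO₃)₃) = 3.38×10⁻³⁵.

Ce₂(CO₃)₃(s) ⇌ 2 Ce³⁺(aq) + 3 CO₃²⁻(aq)
Let s be the solubility of Ce₂(CO₃)₃ here. The common ion gives [Ce³⁺] ≈ 1.83×10⁻² mol L⁻¹, and [CO₃²⁻] = 3s.
Ksp = [Ce³⁺]^2[CO₃²⁻]^3 = (1.83×10⁻²)^2(3s)^3
(3s)^3 = 3.38×10⁻³⁵ / (1.83×10⁻²)^2 = 1.01×10⁻³¹
s = 1.55×10⁻¹¹ mol L⁻¹

1.55×10⁻¹¹ M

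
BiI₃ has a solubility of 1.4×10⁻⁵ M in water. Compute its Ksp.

Ksp = 1.0×10⁻¹⁸

BiI₃(s) ⇌ Bi³⁺(aq) + 3 I⁻(aq)
Call the molar solubility s, so that [Bi³⁺] = s and [I⁻] = 3s.
Ksp = [Bi³⁺][I⁻]^3 = s · (3s)^3 = 27s^4
Ksp = 27 × (1.4×10⁻⁵)^4 = 1.0×10⁻¹⁸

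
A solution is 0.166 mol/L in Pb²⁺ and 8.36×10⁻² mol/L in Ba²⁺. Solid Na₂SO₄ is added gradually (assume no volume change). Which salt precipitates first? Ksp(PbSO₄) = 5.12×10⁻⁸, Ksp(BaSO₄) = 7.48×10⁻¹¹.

Precipitation begins when Q = Ksp.
For PbSO₄: [SO₄²⁻] = (Ksp/[Pb²⁺]) = 3.08×10⁻⁷ mol/L
For BaSO₄: [SO₄²⁻] = (Ksp/[Ba²⁺]) = 8.95×10⁻¹⁰ mol/L
The smaller threshold [SO₄²⁻] is reached first, so BaSO₄ precipitates first.

BaSO₄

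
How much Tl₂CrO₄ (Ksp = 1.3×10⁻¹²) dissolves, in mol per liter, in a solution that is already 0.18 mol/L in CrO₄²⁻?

1.3×10⁻⁶ M

Tl₂CrO₄(s) ⇌ 2 Tl⁺(aq) + CrO₄²⁻(aq)
With CrO₄²⁻ already at 0.18 mol/L and s small, take [CrO₄²⁻] ≈ 0.18 mol/L and [Tl⁺] = 2s.
Ksp = [Tl⁺]^2[CrO₄²⁻] = (2s)^2(0.18)
(2s)^2 = 1.3×10⁻¹² / (0.18) = 7.2×10⁻¹²
s = 1.3×10⁻⁶ mol/L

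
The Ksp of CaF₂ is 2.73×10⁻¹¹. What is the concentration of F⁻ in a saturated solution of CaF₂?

3.79×10⁻⁴ M

CaF₂(s) ⇌ Ca²⁺(aq) + 2 F⁻(aq)
Call the molar solubility s, so that [Ca²⁺] = s and [F⁻] = 2s.
Ksp = [Ca²⁺][F⁻]^2 = s · (2s)^2 = 4s^3 = 2.73×10⁻¹¹
s = 1.90×10⁻⁴ mol/L
[F⁻] = 2s = 3.79×10⁻⁴ mol/L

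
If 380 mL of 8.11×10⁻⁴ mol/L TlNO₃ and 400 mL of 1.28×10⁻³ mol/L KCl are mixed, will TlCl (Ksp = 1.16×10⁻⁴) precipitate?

The combined volume is 780 mL.
[Tl⁺] = (8.11×10⁻⁴)(380)/780 = 3.95×10⁻⁴ mol/L
[Cl⁻] = (1.28×10⁻³)(400)/780 = 6.56×10⁻⁴ mol/L
Q = [Tl⁺][Cl⁻] = 2.59×10⁻⁷
Q = 2.59×10⁻⁷ < Ksp = 1.16×10⁻⁴, so the solution is unsaturated and no precipitate forms.

No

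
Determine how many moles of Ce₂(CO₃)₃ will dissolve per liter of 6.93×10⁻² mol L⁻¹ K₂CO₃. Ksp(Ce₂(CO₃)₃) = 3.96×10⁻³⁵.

1.72×10⁻¹⁶ M

Ce₂(CO₃)₃(s) ⇌ 2 Ce³⁺(aq) + 3 CO₃²⁻(aq)
CO₃²⁻ is already present at 6.93×10⁻² mol L⁻¹. If s mol/L of Ce₂(CO₃)₃ dissolves, [Ce³⁺] = 2s while [CO₃²⁻] ≈ 6.93×10⁻² mol L⁻¹.
Ksp = [Ce³⁺]^2[CO₃²⁻]^3 = (2s)^2(6.93×10⁻²)^3
(2s)^2 = 3.96×10⁻³⁵ / (6.93×10⁻²)^3 = 1.19×10⁻³¹
s = 1.72×10⁻¹⁶ mol L⁻¹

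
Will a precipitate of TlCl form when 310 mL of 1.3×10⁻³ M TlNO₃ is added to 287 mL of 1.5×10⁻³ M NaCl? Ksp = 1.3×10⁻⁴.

The combined volume is 597 mL.
[Tl⁺] = (1.3×10⁻³)(310)/597 = 6.8×10⁻⁴ M
[Cl⁻] = (1.5×10⁻³)(287)/597 = 7.2×10⁻⁴ M
Q = [Tl⁺][Cl⁻] = 4.9×10⁻⁷
Since Q (4.9×10⁻⁷) is less than Ksp (1.3×10⁻⁴), no TlCl precipitates.

No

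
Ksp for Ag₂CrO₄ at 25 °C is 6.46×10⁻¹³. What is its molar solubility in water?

Ag₂CrO₄(s) ⇌ 2 Ag⁺(aq) + CrO₄²⁻(aq)
Let s be the molar solubility. Then [Ag⁺] = 2s and [CrO₄²⁻] = s.
Ksp = [Ag⁺]^2[CrO₄²⁻] = (2s)^2 · s = 4s^3
4s^3 = 6.46×10⁻¹³  ⇒  s^3 = 1.62×10⁻¹³
Taking the 3rd root, s = 5.45×10⁻⁵ M.

5.45×10⁻⁵ M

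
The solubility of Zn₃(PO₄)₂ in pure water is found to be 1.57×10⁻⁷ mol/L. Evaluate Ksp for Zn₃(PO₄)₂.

Ksp = 1.03×10⁻³²

Zn₃(PO₄)₂(s) ⇌ 3 Zn²⁺(aq) + 2 PO₄³⁻(aq)
If s mol/L of Zn₃(PO₄)₂ dissolves, [Zn²⁺] = 3s and [PO₄³⁻] = 2s.
Ksp = [Zn²⁺]^3[PO₄³⁻]^2 = (3s)^3 · (2s)^2 = 108s^5
Ksp = 108 × (1.57×10⁻⁷)^5 = 1.03×10⁻³²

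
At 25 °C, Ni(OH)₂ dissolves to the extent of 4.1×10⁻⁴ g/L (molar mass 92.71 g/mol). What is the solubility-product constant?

Molar solubility s = (4.1×10⁻⁴ g/L) / (92.71 g/mol) = 4.422×10⁻⁶ mol/L
Ni(OH)₂(s) ⇌ Ni²⁺(aq) + 2 OH⁻(aq)
Let s be the molar solubility. Then [Ni²⁺] = s and [OH⁻] = 2s.
Ksp = [Ni²⁺][OH⁻]^2 = s · (2s)^2 = 4s^3
Ksp = 4 × (4.422×10⁻⁶)^3 = 3.5×10⁻¹⁶

Ksp = 3.5×10⁻¹⁶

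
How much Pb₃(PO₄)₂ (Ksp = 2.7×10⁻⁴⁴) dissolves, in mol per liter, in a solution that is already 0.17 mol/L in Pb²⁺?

1.2×10⁻²¹ M

Pb₃(PO₄)₂(s) ⇌ 3 Pb²⁺(aq) + 2 PO₄³⁻(aq)
Let s be the solubility of Pb₃(PO₄)₂ here. The common ion gives [Pb²⁺] ≈ 0.17 mol/L, and [PO₄³⁻] = 2s.
Ksp = [Pb²⁺]^3[PO₄³⁻]^2 = (0.17)^3(2s)^2
(2s)^2 = 2.7×10⁻⁴⁴ / (0.17)^3 = 5.5×10⁻⁴²
s = 1.2×10⁻²¹ mol/L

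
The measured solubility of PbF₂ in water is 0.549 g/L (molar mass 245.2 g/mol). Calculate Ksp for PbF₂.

Convert to molarity: s = 0.549 / 245.2 = 2.2390×10⁻³ mol/L
PbF₂(s) ⇌ Pb²⁺(aq) + 2 F⁻(aq)
For each mole of PbF₂ that dissolves per liter, [Pb²⁺] = s and [F⁻] = 2s; let s denote this solubility.
Ksp = [Pb²⁺][F⁻]^2 = s · (2s)^2 = 4s^3
Ksp = 4 × (2.2390×10⁻³)^3 = 4.49×10⁻⁸

Ksp = 4.49×10⁻⁸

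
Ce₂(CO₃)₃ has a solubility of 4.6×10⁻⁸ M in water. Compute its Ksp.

Ce₂(CO₃)₃(s) ⇌ 2 Ce³⁺(aq) + 3 CO₃²⁻(aq)
Call the molar solubility s, so that [Ce³⁺] = 2s and [CO₃²⁻] = 3s.
Ksp = [Ce³⁺]^2[CO₃²⁻]^3 = (2s)^2 · (3s)^3 = 108s^5
Ksp = 108 × (4.6×10⁻⁸)^5 = 2.2×10⁻³⁵

Ksp = 2.2×10⁻³⁵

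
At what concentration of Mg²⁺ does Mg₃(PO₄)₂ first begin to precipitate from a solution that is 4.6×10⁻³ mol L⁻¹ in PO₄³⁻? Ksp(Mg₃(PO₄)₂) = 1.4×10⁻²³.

Precipitation of each salt begins when its ion product equals Ksp.
Mg₃(PO₄)₂(s) ⇌ 3 Mg²⁺(aq) + 2 PO₄³⁻(aq)
Ksp = [Mg²⁺]^3[PO₄³⁻]^2 = [Mg²⁺]^3(4.6×10⁻³)^2
[Mg²⁺]^3 = 1.4×10⁻²³ / (4.6×10⁻³)^2 = 6.6×10⁻¹⁹
[Mg²⁺] = 8.7×10⁻⁷ mol L⁻¹

8.7×10⁻⁷ M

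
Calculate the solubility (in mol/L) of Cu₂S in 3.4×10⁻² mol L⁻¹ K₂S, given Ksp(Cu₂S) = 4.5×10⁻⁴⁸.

5.8×10⁻²⁴ M

Cu₂S(s) ⇌ 2 Cu⁺(aq) + S²⁻(aq)
S²⁻ is already present at 3.4×10⁻² mol L⁻¹. If s mol/L of Cu₂S dissolves, [Cu⁺] = 2s while [S²⁻] ≈ 3.4×10⁻² mol L⁻¹.
Ksp = [Cu⁺]^2[S²⁻] = (2s)^2(3.4×10⁻²)
(2s)^2 = 4.5×10⁻⁴⁸ / (3.4×10⁻²) = 1.3×10⁻⁴⁶
s = 5.8×10⁻²⁴ mol L⁻¹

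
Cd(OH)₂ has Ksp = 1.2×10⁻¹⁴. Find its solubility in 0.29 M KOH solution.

1.4×10⁻¹³ M

Cd(OH)₂(s) ⇌ Cd²⁺(aq) + 2 OH⁻(aq)
Let s be the solubility of Cd(OH)₂ here. The common ion gives [OH⁻] ≈ 0.29 M, and [Cd²⁺] = s.
Ksp = [Cd²⁺][OH⁻]^2 = s(0.29)^2
s = 1.2×10⁻¹⁴ / (0.29)^2 = 1.4×10⁻¹³
s = 1.4×10⁻¹³ M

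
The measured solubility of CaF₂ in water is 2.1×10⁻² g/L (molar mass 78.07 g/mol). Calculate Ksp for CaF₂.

Ksp = 7.8×10⁻¹¹

s = (2.1×10⁻² g L⁻¹)/(78.07 g mol⁻¹) = 2.690×10⁻⁴ M
CaF₂(s) ⇌ Ca²⁺(aq) + 2 F⁻(aq)
For each mole of CaF₂ that dissolves per liter, [Ca²⁺] = s and [F⁻] = 2s; let s denote this solubility.
Ksp = [Ca²⁺][F⁻]^2 = s · (2s)^2 = 4s^3
Ksp = 4 × (2.690×10⁻⁴)^3 = 7.8×10⁻¹¹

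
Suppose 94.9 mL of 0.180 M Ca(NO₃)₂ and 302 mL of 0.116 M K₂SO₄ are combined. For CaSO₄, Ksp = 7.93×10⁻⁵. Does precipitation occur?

Yes

After mixing, V = 94.9 mL + 302 mL = 396.9 mL.
[Ca²⁺] = (0.180)(94.9)/396.9 = 4.30×10⁻² M
[SO₄²⁻] = (0.116)(302)/396.9 = 8.83×10⁻² M
Q = [Ca²⁺][SO₄²⁻] = 3.80×10⁻³
Since Q (3.80×10⁻³) exceeds Ksp (7.93×10⁻⁵), CaSO₄ will precipitate.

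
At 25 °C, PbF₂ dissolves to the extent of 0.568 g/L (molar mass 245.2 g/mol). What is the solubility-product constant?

Ksp = 4.97×10⁻⁸

Molar solubility s = (0.568 g/L) / (245.2 g/mol) = 2.3165×10⁻³ mol/L
PbF₂(s) ⇌ Pb²⁺(aq) + 2 F⁻(aq)
Call the molar solubility s, so that [Pb²⁺] = s and [F⁻] = 2s.
Ksp = [Pb²⁺][F⁻]^2 = s · (2s)^2 = 4s^3
Ksp = 4 × (2.3165×10⁻³)^3 = 4.97×10⁻⁸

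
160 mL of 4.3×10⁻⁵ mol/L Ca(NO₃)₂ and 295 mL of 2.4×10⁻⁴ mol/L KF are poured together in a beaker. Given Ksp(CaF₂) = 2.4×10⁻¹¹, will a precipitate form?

After mixing, V = 160 mL + 295 mL = 455 mL.
[Ca²⁺] = (4.3×10⁻⁵)(160)/455 = 1.5×10⁻⁵ mol/L
[F⁻] = (2.4×10⁻⁴)(295)/455 = 1.6×10⁻⁴ mol/L
Q = [Ca²⁺][F⁻]^2 = 3.7×10⁻¹³
Q = 3.7×10⁻¹³ < Ksp = 2.4×10⁻¹¹, so the solution is unsaturated and no precipitate forms.

No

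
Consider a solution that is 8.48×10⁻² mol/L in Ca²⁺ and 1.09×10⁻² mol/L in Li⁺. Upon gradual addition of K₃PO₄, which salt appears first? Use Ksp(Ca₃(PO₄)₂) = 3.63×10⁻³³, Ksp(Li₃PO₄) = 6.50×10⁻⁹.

Each salt precipitates once Q = Ksp for that salt.
For Ca₃(PO₄)₂: [PO₄³⁻] = (Ksp/[Ca²⁺]^3)^(1/2) = 2.44×10⁻¹⁵ mol/L
For Li₃PO₄: [PO₄³⁻] = (Ksp/[Li⁺]^3) = 5.02×10⁻³ mol/L
Ca₃(PO₄)₂ requires the lower [PO₄³⁻], so it precipitates first.

Ca₃(PO₄)₂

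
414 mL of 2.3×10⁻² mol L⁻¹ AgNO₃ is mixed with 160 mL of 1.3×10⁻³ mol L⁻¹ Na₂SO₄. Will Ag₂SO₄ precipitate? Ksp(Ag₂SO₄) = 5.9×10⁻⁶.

Total volume after mixing = 414 + 160 = 574 mL.
[Ag⁺] = (2.3×10⁻²)(414)/574 = 1.7×10⁻² mol L⁻¹
[SO₄²⁻] = (1.3×10⁻³)(160)/574 = 3.6×10⁻⁴ mol L⁻¹
Q = [Ag⁺]^2[SO₄²⁻] = 1.0×10⁻⁷
Q < Ksp (1.0×10⁻⁷ vs 5.9×10⁻⁶); the solution remains unsaturated and no precipitate forms.

No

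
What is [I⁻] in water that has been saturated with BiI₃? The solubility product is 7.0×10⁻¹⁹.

3.8×10⁻⁵ M

BiI₃(s) ⇌ Bi³⁺(aq) + 3 I⁻(aq)
Let s be the molar solubility. Then [Bi³⁺] = s and [I⁻] = 3s.
Ksp = [Bi³⁺][I⁻]^3 = s · (3s)^3 = 27s^4 = 7.0×10⁻¹⁹
s = 1.3×10⁻⁵ mol L⁻¹
[I⁻] = 3s = 3.8×10⁻⁵ mol L⁻¹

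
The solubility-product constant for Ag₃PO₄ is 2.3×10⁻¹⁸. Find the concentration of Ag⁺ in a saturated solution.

5.1×10⁻⁵ M

Ag₃PO₄(s) ⇌ 3 Ag⁺(aq) + PO₄³⁻(aq)
If s mol/L of Ag₃PO₄ dissolves, [Ag⁺] = 3s and [PO₄³⁻] = s.
Ksp = [Ag⁺]^3[PO₄³⁻] = (3s)^3 · s = 27s^4 = 2.3×10⁻¹⁸
s = 1.7×10⁻⁵ M
[Ag⁺] = 3s = 5.1×10⁻⁵ M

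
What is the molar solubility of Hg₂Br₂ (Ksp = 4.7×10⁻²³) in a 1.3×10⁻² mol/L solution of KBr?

2.8×10⁻¹⁹ M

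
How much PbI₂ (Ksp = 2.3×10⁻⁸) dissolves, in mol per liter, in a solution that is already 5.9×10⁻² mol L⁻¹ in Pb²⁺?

PbI₂(s) ⇌ Pb²⁺(aq) + 2 I⁻(aq)
Pb²⁺ is already present at 5.9×10⁻² mol L⁻¹. If s mol/L of PbI₂ dissolves, [I⁻] = 2s while [Pb²⁺] ≈ 5.9×10⁻² mol L⁻¹.
Ksp = [Pb²⁺][I⁻]^2 = (5.9×10⁻²)(2s)^2
(2s)^2 = 2.3×10⁻⁸ / (5.9×10⁻²) = 3.9×10⁻⁷
s = 3.1×10⁻⁴ mol L⁻¹

3.1×10⁻⁴ M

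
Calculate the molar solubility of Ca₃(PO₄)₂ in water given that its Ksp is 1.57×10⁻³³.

1.08×10⁻⁷ M

Ca₃(PO₄)₂(s) ⇌ 3 Ca²⁺(aq) + 2 PO₄³⁻(aq)
With molar solubility s: [Ca²⁺] = 3s, [PO₄³⁻] = 2s.
Ksp = [Ca²⁺]^3[PO₄³⁻]^2 = (3s)^3 · (2s)^2 = 108s^5
108s^5 = 1.57×10⁻³³  ⇒  s^5 = 1.45×10⁻³⁵
s = 1.08×10⁻⁷ M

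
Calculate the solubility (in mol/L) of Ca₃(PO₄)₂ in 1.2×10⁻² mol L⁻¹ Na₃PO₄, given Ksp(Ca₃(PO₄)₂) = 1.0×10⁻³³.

Ca₃(PO₄)₂(s) ⇌ 3 Ca²⁺(aq) + 2 PO₄³⁻(aq)
Let s be the solubility of Ca₃(PO₄)₂ here. The common ion gives [PO₄³⁻] ≈ 1.2×10⁻² mol L⁻¹, and [Ca²⁺] = 3s.
Ksp = [Ca²⁺]^3[PO₄³⁻]^2 = (3s)^3(1.2×10⁻²)^2
(3s)^3 = 1.0×10⁻³³ / (1.2×10⁻²)^2 = 6.9×10⁻³⁰
s = 6.4×10⁻¹¹ mol L⁻¹

6.4×10⁻¹¹ M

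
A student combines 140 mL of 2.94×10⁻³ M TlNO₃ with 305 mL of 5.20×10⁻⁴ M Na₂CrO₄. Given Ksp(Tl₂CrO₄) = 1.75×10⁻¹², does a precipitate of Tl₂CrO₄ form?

After mixing, V = 140 mL + 305 mL = 445 mL.
[Tl⁺] = (2.94×10⁻³)(140)/445 = 9.25×10⁻⁴ M
[CrO₄²⁻] = (5.20×10⁻⁴)(305)/445 = 3.56×10⁻⁴ M
Q = [Tl⁺]^2[CrO₄²⁻] = 3.05×10⁻¹⁰
Because Q > Ksp (3.05×10⁻¹⁰ vs 1.75×10⁻¹²), a precipitate of Tl₂CrO₄ forms.

Yes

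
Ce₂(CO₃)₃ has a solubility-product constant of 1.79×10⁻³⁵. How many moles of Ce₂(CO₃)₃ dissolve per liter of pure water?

4.40×10⁻⁸ M

Ce₂(CO₃)₃(s) ⇌ 2 Ce³⁺(aq) + 3 CO₃²⁻(aq)
If s mol/L of Ce₂(CO₃)₃ dissolves, [Ce³⁺] = 2s and [CO₃²⁻] = 3s.
Ksp = [Ce³⁺]^2[CO₃²⁻]^3 = (2s)^2 · (3s)^3 = 108s^5
108s^5 = 1.79×10⁻³⁵  ⇒  s^5 = 1.66×10⁻³⁷
s = 4.40×10⁻⁸ mol L⁻¹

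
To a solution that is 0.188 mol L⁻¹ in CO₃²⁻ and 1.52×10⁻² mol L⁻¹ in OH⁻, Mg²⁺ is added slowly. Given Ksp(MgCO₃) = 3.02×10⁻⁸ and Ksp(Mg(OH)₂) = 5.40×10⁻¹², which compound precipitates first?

Mg(OH)₂

Precipitation of each salt begins when its ion product equals Ksp.
For MgCO₃: [Mg²⁺] = (Ksp/[CO₃²⁻]) = 1.61×10⁻⁷ mol L⁻¹
For Mg(OH)₂: [Mg²⁺] = (Ksp/[OH⁻]^2) = 2.34×10⁻⁸ mol L⁻¹
The smaller threshold [Mg²⁺] is reached first, so Mg(OH)₂ precipitates first.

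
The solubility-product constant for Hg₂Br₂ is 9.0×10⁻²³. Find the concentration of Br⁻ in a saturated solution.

Hg₂Br₂(s) ⇌ Hg₂²⁺(aq) + 2 Br⁻(aq)
If s mol/L of Hg₂Br₂ dissolves, [Hg₂²⁺] = s and [Br⁻] = 2s.
Ksp = [Hg₂²⁺][Br⁻]^2 = s · (2s)^2 = 4s^3 = 9.0×10⁻²³
s = 2.8×10⁻⁸ mol L⁻¹
[Br⁻] = 2s = 5.6×10⁻⁸ mol L⁻¹

5.6×10⁻⁸ M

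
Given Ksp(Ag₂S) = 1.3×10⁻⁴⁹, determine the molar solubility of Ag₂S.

3.2×10⁻¹⁷ M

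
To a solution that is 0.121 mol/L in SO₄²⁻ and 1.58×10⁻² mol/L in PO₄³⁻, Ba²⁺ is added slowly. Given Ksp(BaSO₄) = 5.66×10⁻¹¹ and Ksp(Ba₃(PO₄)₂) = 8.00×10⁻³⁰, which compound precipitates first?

Precipitation of each salt begins when its ion product equals Ksp.
For BaSO₄: [Ba²⁺] = (Ksp/[SO₄²⁻]) = 4.68×10⁻¹⁰ mol/L
For Ba₃(PO₄)₂: [Ba²⁺] = (Ksp/[PO₄³⁻]^2)^(1/3) = 3.18×10⁻⁹ mol/L
The smaller threshold [Ba²⁺] is reached first, so BaSO₄ precipitates first.

BaSO₄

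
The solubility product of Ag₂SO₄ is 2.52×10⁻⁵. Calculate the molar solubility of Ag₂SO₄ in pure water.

1.85×10⁻² M

Ag₂SO₄(s) ⇌ 2 Ag⁺(aq) + SO₄²⁻(aq)
For each mole of Ag₂SO₄ that dissolves per liter, [Ag⁺] = 2s and [SO₄²⁻] = s; let s denote this solubility.
Ksp = [Ag⁺]^2[SO₄²⁻] = (2s)^2 · s = 4s^3
4s^3 = 2.52×10⁻⁵  ⇒  s^3 = 6.30×10⁻⁶
s = (6.30×10⁻⁶)^(1/3) = 1.85×10⁻² M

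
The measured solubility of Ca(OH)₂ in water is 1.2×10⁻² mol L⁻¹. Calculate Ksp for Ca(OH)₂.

Ksp = 6.9×10⁻⁶

Ca(OH)₂(s) ⇌ Ca²⁺(aq) + 2 OH⁻(aq)
Let s be the molar solubility. Then [Ca²⁺] = s and [OH⁻] = 2s.
Ksp = [Ca²⁺][OH⁻]^2 = s · (2s)^2 = 4s^3
Ksp = 4 × (1.2×10⁻²)^3 = 6.9×10⁻⁶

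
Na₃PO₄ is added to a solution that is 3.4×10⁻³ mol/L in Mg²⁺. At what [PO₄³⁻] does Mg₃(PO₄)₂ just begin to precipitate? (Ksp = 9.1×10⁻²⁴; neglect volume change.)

Precipitation of each salt begins when its ion product equals Ksp.
Mg₃(PO₄)₂(s) ⇌ 3 Mg²⁺(aq) + 2 PO₄³⁻(aq)
Ksp = [Mg²⁺]^3[PO₄³⁻]^2 = [PO₄³⁻]^2(3.4×10⁻³)^3
[PO₄³⁻]^2 = 9.1×10⁻²⁴ / (3.4×10⁻³)^3 = 2.3×10⁻¹⁶
[PO₄³⁻] = 1.5×10⁻⁸ mol/L

1.5×10⁻⁸ M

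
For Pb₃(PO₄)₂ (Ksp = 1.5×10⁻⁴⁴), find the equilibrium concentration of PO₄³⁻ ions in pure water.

1.3×10⁻⁹ M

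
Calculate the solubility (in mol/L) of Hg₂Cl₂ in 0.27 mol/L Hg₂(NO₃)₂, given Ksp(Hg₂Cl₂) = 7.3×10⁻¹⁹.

8.2×10⁻¹⁰ M

Hg₂Cl₂(s) ⇌ Hg₂²⁺(aq) + 2 Cl⁻(aq)
With Hg₂²⁺ already at 0.27 mol/L and s small, take [Hg₂²⁺] ≈ 0.27 mol/L and [Cl⁻] = 2s.
Ksp = [Hg₂²⁺][Cl⁻]^2 = (0.27)(2s)^2
(2s)^2 = 7.3×10⁻¹⁹ / (0.27) = 2.7×10⁻¹⁸
s = 8.2×10⁻¹⁰ mol/L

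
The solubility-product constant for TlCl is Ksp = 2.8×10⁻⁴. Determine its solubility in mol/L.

1.7×10⁻² M

TlCl(s) ⇌ Tl⁺(aq) + Cl⁻(aq)
Let s be the molar solubility. Then [Tl⁺] = s and [Cl⁻] = s.
Ksp = [Tl⁺][Cl⁻] = s · s = s^2
s^2 = 2.8×10⁻⁴
Taking the 2nd root, s = 1.7×10⁻² mol/L.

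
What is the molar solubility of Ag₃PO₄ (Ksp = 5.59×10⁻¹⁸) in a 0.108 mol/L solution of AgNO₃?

Ag₃PO₄(s) ⇌ 3 Ag⁺(aq) + PO₄³⁻(aq)
The solution already contains Ag⁺ at 0.108 mol/L. Let s be the molar solubility of Ag₃PO₄.
[Ag⁺] ≈ 0.108 mol/L (common ion dominates); [PO₄³⁻] = s.
Ksp = [Ag⁺]^3[PO₄³⁻] = (0.108)^3s
s = 5.59×10⁻¹⁸ / (0.108)^3 = 4.44×10⁻¹⁵
s = 4.44×10⁻¹⁵ mol/L

4.44×10⁻¹⁵ M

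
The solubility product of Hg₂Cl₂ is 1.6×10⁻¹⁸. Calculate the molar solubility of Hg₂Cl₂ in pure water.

Hg₂Cl₂(s) ⇌ Hg₂²⁺(aq) + 2 Cl⁻(aq)
Call the molar solubility s, so that [Hg₂²⁺] = s and [Cl⁻] = 2s.
Ksp = [Hg₂²⁺][Cl⁻]^2 = s · (2s)^2 = 4s^3
4s^3 = 1.6×10⁻¹⁸  ⇒  s^3 = 4.0×10⁻¹⁹
s = (4.0×10⁻¹⁹)^(1/3) = 7.4×10⁻⁷ mol/L

7.4×10⁻⁷ M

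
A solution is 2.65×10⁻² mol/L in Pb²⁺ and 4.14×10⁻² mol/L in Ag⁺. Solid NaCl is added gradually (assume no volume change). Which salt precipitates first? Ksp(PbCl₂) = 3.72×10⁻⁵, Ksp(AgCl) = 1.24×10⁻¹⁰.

The threshold for precipitation is Q = Ksp.
For PbCl₂: [Cl⁻] = (Ksp/[Pb²⁺])^(1/2) = 3.75×10⁻² mol/L
For AgCl: [Cl⁻] = (Ksp/[Ag⁺]) = 3.00×10⁻⁹ mol/L
Since AgCl needs less Cl⁻ to reach saturation, it precipitates first.

AgCl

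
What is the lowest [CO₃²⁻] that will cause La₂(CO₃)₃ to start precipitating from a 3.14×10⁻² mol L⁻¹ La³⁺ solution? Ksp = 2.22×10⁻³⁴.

6.08×10⁻¹¹ M

Precipitation of each salt begins when its ion product equals Ksp.
La₂(CO₃)₃(s) ⇌ 2 La³⁺(aq) + 3 CO₃²⁻(aq)
Ksp = [La³⁺]^2[CO₃²⁻]^3 = [CO₃²⁻]^3(3.14×10⁻²)^2
[CO₃²⁻]^3 = 2.22×10⁻³⁴ / (3.14×10⁻²)^2 = 2.25×10⁻³¹
[CO₃²⁻] = 6.08×10⁻¹¹ mol L⁻¹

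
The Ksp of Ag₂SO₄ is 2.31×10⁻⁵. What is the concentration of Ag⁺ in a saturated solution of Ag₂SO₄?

3.59×10⁻² M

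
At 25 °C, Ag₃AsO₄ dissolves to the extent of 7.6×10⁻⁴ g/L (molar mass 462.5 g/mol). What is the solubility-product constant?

Molar solubility s = (7.6×10⁻⁴ g/L) / (462.5 g/mol) = 1.643×10⁻⁶ mol/L
Ag₃AsO₄(s) ⇌ 3 Ag⁺(aq) + AsO₄³⁻(aq)
If s mol/L of Ag₃AsO₄ dissolves, [Ag⁺] = 3s and [AsO₄³⁻] = s.
Ksp = [Ag⁺]^3[AsO₄³⁻] = (3s)^3 · s = 27s^4
Ksp = 27 × (1.643×10⁻⁶)^4 = 2.0×10⁻²²

Ksp = 2.0×10⁻²²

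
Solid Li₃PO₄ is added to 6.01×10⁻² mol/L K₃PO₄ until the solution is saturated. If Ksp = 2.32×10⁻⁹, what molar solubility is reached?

Li₃PO₄(s) ⇌ 3 Li⁺(aq) + PO₄³⁻(aq)
The solution already contains PO₄³⁻ at 6.01×10⁻² mol/L. Let s be the molar solubility of Li₃PO₄.
[PO₄³⁻] ≈ 6.01×10⁻² mol/L (common ion dominates); [Li⁺] = 3s.
Ksp = [Li⁺]^3[PO₄³⁻] = (3s)^3(6.01×10⁻²)
(3s)^3 = 2.32×10⁻⁹ / (6.01×10⁻²) = 3.86×10⁻⁸
s = 1.13×10⁻³ mol/L

1.13×10⁻³ M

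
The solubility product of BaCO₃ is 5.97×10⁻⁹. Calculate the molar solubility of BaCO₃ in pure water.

7.73×10⁻⁵ M

BaCO₃(s) ⇌ Ba²⁺(aq) + CO₃²⁻(aq)
Call the molar solubility s, so that [Ba²⁺] = s and [CO₃²⁻] = s.
Ksp = [Ba²⁺][CO₃²⁻] = s · s = s^2
s^2 = 5.97×10⁻⁹
s = 7.73×10⁻⁵ mol L⁻¹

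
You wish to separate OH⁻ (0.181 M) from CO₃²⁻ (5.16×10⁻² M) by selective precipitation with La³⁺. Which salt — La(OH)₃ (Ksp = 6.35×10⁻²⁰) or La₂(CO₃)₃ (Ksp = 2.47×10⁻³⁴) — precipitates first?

Precipitation begins when Q = Ksp.
For La(OH)₃: [La³⁺] = (Ksp/[OH⁻]^3) = 1.07×10⁻¹⁷ M
For La₂(CO₃)₃: [La³⁺] = (Ksp/[CO₃²⁻]^3)^(1/2) = 1.34×10⁻¹⁵ M
The smaller threshold [La³⁺] is reached first, so La(OH)₃ precipitates first.

La(OH)₃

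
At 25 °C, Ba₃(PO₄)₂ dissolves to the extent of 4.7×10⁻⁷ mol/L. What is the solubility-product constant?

Ksp = 2.5×10⁻³⁰

Ba₃(PO₄)₂(s) ⇌ 3 Ba²⁺(aq) + 2 PO₄³⁻(aq)
For each mole of Ba₃(PO₄)₂ that dissolves per liter, [Ba²⁺] = 3s and [PO₄³⁻] = 2s; let s denote this solubility.
Ksp = [Ba²⁺]^3[PO₄³⁻]^2 = (3s)^3 · (2s)^2 = 108s^5
Ksp = 108 × (4.7×10⁻⁷)^5 = 2.5×10⁻³⁰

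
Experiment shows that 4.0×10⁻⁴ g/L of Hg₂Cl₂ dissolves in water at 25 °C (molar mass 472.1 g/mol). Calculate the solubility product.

s = (4.0×10⁻⁴ g L⁻¹)/(472.1 g mol⁻¹) = 8.473×10⁻⁷ M
Hg₂Cl₂(s) ⇌ Hg₂²⁺(aq) + 2 Cl⁻(aq)
Call the molar solubility s, so that [Hg₂²⁺] = s and [Cl⁻] = 2s.
Ksp = [Hg₂²⁺][Cl⁻]^2 = s · (2s)^2 = 4s^3
Ksp = 4 × (8.473×10⁻⁷)^3 = 2.4×10⁻¹⁸

Ksp = 2.4×10⁻¹⁸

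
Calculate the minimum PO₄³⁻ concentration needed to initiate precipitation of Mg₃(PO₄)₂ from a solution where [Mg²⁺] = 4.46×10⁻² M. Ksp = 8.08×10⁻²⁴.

A salt starts to precipitate once the ion product Q reaches its Ksp.
Mg₃(PO₄)₂(s) ⇌ 3 Mg²⁺(aq) + 2 PO₄³⁻(aq)
Ksp = [Mg²⁺]^3[PO₄³⁻]^2 = [PO₄³⁻]^2(4.46×10⁻²)^3
[PO₄³⁻]^2 = 8.08×10⁻²⁴ / (4.46×10⁻²)^3 = 9.11×10⁻²⁰
[PO₄³⁻] = 3.02×10⁻¹⁰ M

3.02×10⁻¹⁰ M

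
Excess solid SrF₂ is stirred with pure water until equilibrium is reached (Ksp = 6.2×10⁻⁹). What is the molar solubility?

1.2×10⁻³ M

SrF₂(s) ⇌ Sr²⁺(aq) + 2 F⁻(aq)
Let s be the molar solubility. Then [Sr²⁺] = s and [F⁻] = 2s.
Ksp = [Sr²⁺][F⁻]^2 = s · (2s)^2 = 4s^3
4s^3 = 6.2×10⁻⁹  ⇒  s^3 = 1.6×10⁻⁹
s = (1.6×10⁻⁹)^(1/3) = 1.2×10⁻³ mol L⁻¹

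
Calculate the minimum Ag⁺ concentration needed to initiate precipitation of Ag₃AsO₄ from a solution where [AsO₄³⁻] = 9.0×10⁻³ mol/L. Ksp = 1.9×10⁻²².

Precipitation begins when Q = Ksp.
Ag₃AsO₄(s) ⇌ 3 Ag⁺(aq) + AsO₄³⁻(aq)
Ksp = [Ag⁺]^3[AsO₄³⁻] = [Ag⁺]^3(9.0×10⁻³)
[Ag⁺]^3 = 1.9×10⁻²² / (9.0×10⁻³) = 2.1×10⁻²⁰
[Ag⁺] = 2.8×10⁻⁷ mol/L

2.8×10⁻⁷ M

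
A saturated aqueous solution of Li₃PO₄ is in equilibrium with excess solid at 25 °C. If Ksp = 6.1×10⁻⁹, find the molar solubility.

Li₃PO₄(s) ⇌ 3 Li⁺(aq) + PO₄³⁻(aq)
If s mol/L of Li₃PO₄ dissolves, [Li⁺] = 3s and [PO₄³⁻] = s.
Ksp = [Li⁺]^3[PO₄³⁻] = (3s)^3 · s = 27s^4
27s^4 = 6.1×10⁻⁹  ⇒  s^4 = 2.3×10⁻¹⁰
Taking the 4th root, s = 3.9×10⁻³ mol L⁻¹.

3.9×10⁻³ M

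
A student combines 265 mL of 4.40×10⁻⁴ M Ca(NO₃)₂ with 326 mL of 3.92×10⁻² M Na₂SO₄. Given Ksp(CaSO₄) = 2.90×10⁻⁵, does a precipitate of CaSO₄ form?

After mixing, V = 265 mL + 326 mL = 591 mL.
[Ca²⁺] = (4.40×10⁻⁴)(265)/591 = 1.97×10⁻⁴ M
[SO₄²⁻] = (3.92×10⁻²)(326)/591 = 2.16×10⁻² M
Q = [Ca²⁺][SO₄²⁻] = 4.27×10⁻⁶
Q = 4.27×10⁻⁶ < Ksp = 2.90×10⁻⁵, so the solution is unsaturated and no precipitate forms.

No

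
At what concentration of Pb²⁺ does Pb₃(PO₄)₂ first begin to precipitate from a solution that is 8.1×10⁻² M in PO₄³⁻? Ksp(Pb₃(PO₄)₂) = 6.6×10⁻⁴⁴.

Precipitation of each salt begins when its ion product equals Ksp.
Pb₃(PO₄)₂(s) ⇌ 3 Pb²⁺(aq) + 2 PO₄³⁻(aq)
Ksp = [Pb²⁺]^3[PO₄³⁻]^2 = [Pb²⁺]^3(8.1×10⁻²)^2
[Pb²⁺]^3 = 6.6×10⁻⁴⁴ / (8.1×10⁻²)^2 = 1.0×10⁻⁴¹
[Pb²⁺] = 2.2×10⁻¹⁴ M

2.2×10⁻¹⁴ M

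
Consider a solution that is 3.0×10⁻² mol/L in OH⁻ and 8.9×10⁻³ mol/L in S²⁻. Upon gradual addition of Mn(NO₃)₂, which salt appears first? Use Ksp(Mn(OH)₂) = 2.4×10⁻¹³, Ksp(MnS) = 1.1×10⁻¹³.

MnS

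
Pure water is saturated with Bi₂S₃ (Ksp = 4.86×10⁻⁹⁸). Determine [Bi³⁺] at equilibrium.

Bi₂S₃(s) ⇌ 2 Bi³⁺(aq) + 3 S²⁻(aq)
Let s be the molar solubility. Then [Bi³⁺] = 2s and [S²⁻] = 3s.
Ksp = [Bi³⁺]^2[S²⁻]^3 = (2s)^2 · (3s)^3 = 108s^5 = 4.86×10⁻⁹⁸
s = 1.35×10⁻²⁰ mol L⁻¹
[Bi³⁺] = 2s = 2.70×10⁻²⁰ mol L⁻¹

2.70×10⁻²⁰ M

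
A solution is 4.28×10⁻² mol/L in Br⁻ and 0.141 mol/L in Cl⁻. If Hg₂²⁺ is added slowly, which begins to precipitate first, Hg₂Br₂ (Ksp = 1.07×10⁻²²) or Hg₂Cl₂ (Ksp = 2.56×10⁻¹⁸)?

Hg₂Br₂

Precipitation of each salt begins when its ion product equals Ksp.
For Hg₂Br₂: [Hg₂²⁺] = (Ksp/[Br⁻]^2) = 5.84×10⁻²⁰ mol/L
For Hg₂Cl₂: [Hg₂²⁺] = (Ksp/[Cl⁻]^2) = 1.29×10⁻¹⁶ mol/L
Since Hg₂Br₂ needs less Hg₂²⁺ to reach saturation, it precipitates first.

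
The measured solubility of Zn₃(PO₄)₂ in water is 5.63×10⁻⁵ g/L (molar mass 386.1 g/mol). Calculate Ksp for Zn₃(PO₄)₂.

s = (5.63×10⁻⁵ g L⁻¹)/(386.1 g mol⁻¹) = 1.4582×10⁻⁷ M
Zn₃(PO₄)₂(s) ⇌ 3 Zn²⁺(aq) + 2 PO₄³⁻(aq)
Let s be the molar solubility. Then [Zn²⁺] = 3s and [PO₄³⁻] = 2s.
Ksp = [Zn²⁺]^3[PO₄³⁻]^2 = (3s)^3 · (2s)^2 = 108s^5
Ksp = 108 × (1.4582×10⁻⁷)^5 = 7.12×10⁻³³

Ksp = 7.12×10⁻³³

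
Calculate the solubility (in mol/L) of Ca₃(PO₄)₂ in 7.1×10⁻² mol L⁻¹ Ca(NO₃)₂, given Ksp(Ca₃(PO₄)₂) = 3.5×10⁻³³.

1.6×10⁻¹⁵ M

Ca₃(PO₄)₂(s) ⇌ 3 Ca²⁺(aq) + 2 PO₄³⁻(aq)
Ca²⁺ is already present at 7.1×10⁻² mol L⁻¹. If s mol/L of Ca₃(PO₄)₂ dissolves, [PO₄³⁻] = 2s while [Ca²⁺] ≈ 7.1×10⁻² mol L⁻¹.
Ksp = [Ca²⁺]^3[PO₄³⁻]^2 = (7.1×10⁻²)^3(2s)^2
(2s)^2 = 3.5×10⁻³³ / (7.1×10⁻²)^3 = 9.8×10⁻³⁰
s = 1.6×10⁻¹⁵ mol L⁻¹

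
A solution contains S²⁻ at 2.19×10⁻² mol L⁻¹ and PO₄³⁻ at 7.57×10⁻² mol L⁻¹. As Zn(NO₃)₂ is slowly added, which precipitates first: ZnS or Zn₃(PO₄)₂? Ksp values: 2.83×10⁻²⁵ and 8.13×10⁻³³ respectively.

Precipitation begins when Q = Ksp.
For ZnS: [Zn²⁺] = (Ksp/[S²⁻]) = 1.29×10⁻²³ mol L⁻¹
For Zn₃(PO₄)₂: [Zn²⁺] = (Ksp/[PO₄³⁻]^2)^(1/3) = 1.12×10⁻¹⁰ mol L⁻¹
ZnS requires the lower [Zn²⁺], so it precipitates first.

ZnS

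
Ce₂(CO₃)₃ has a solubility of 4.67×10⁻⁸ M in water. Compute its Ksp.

Ce₂(CO₃)₃(s) ⇌ 2 Ce³⁺(aq) + 3 CO₃²⁻(aq)
If s mol/L of Ce₂(CO₃)₃ dissolves, [Ce³⁺] = 2s and [CO₃²⁻] = 3s.
Ksp = [Ce³⁺]^2[CO₃²⁻]^3 = (2s)^2 · (3s)^3 = 108s^5
Ksp = 108 × (4.67×10⁻⁸)^5 = 2.40×10⁻³⁵

Ksp = 2.40×10⁻³⁵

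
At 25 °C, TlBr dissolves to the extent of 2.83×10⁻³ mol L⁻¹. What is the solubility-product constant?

Ksp = 8.01×10⁻⁶

TlBr(s) ⇌ Tl⁺(aq) + Br⁻(aq)
Call the molar solubility s, so that [Tl⁺] = s and [Br⁻] = s.
Ksp = [Tl⁺][Br⁻] = s · s = s^2
Ksp = (2.83×10⁻³)^2 = 8.01×10⁻⁶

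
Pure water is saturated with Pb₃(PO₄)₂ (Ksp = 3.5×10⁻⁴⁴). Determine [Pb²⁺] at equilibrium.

2.4×10⁻⁹ M

Pb₃(PO₄)₂(s) ⇌ 3 Pb²⁺(aq) + 2 PO₄³⁻(aq)
With molar solubility s: [Pb²⁺] = 3s, [PO₄³⁻] = 2s.
Ksp = [Pb²⁺]^3[PO₄³⁻]^2 = (3s)^3 · (2s)^2 = 108s^5 = 3.5×10⁻⁴⁴
s = 8.0×10⁻¹⁰ M
[Pb²⁺] = 3s = 2.4×10⁻⁹ M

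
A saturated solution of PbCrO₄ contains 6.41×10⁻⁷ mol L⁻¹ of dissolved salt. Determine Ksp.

Ksp = 4.11×10⁻¹³

PbCrO₄(s) ⇌ Pb²⁺(aq) + CrO₄²⁻(aq)
With molar solubility s: [Pb²⁺] = s, [CrO₄²⁻] = s.
Ksp = [Pb²⁺][CrO₄²⁻] = s · s = s^2
Ksp = (6.41×10⁻⁷)^2 = 4.11×10⁻¹³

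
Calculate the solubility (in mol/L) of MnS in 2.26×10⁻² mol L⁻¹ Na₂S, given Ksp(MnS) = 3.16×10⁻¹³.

1.40×10⁻¹¹ M

MnS(s) ⇌ Mn²⁺(aq) + S²⁻(aq)
Let s be the solubility of MnS here. The common ion gives [S²⁻] ≈ 2.26×10⁻² mol L⁻¹, and [Mn²⁺] = s.
Ksp = [Mn²⁺][S²⁻] = s(2.26×10⁻²)
s = 3.16×10⁻¹³ / (2.26×10⁻²) = 1.40×10⁻¹¹
s = 1.40×10⁻¹¹ mol L⁻¹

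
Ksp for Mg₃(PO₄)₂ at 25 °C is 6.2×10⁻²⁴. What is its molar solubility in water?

Mg₃(PO₄)₂(s) ⇌ 3 Mg²⁺(aq) + 2 PO₄³⁻(aq)
If s mol/L of Mg₃(PO₄)₂ dissolves, [Mg²⁺] = 3s and [PO₄³⁻] = 2s.
Ksp = [Mg²⁺]^3[PO₄³⁻]^2 = (3s)^3 · (2s)^2 = 108s^5
108s^5 = 6.2×10⁻²⁴  ⇒  s^5 = 5.7×10⁻²⁶
s = (5.7×10⁻²⁶)^(1/5) = 8.9×10⁻⁶ M

8.9×10⁻⁶ M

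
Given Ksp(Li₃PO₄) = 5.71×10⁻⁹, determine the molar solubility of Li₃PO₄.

3.81×10⁻³ M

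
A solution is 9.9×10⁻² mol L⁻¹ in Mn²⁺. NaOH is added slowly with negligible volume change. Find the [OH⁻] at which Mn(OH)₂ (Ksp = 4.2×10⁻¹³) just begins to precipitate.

2.1×10⁻⁶ M

Each salt precipitates once Q = Ksp for that salt.
Mn(OH)₂(s) ⇌ Mn²⁺(aq) + 2 OH⁻(aq)
Ksp = [Mn²⁺][OH⁻]^2 = [OH⁻]^2(9.9×10⁻²)
[OH⁻]^2 = 4.2×10⁻¹³ / (9.9×10⁻²) = 4.2×10⁻¹²
[OH⁻] = 2.1×10⁻⁶ mol L⁻¹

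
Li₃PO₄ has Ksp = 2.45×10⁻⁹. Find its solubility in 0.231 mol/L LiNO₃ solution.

1.99×10⁻⁷ M

Li₃PO₄(s) ⇌ 3 Li⁺(aq) + PO₄³⁻(aq)
Li⁺ is already present at 0.231 mol/L. If s mol/L of Li₃PO₄ dissolves, [PO₄³⁻] = s while [Li⁺] ≈ 0.231 mol/L.
Ksp = [Li⁺]^3[PO₄³⁻] = (0.231)^3s
s = 2.45×10⁻⁹ / (0.231)^3 = 1.99×10⁻⁷
s = 1.99×10⁻⁷ mol/L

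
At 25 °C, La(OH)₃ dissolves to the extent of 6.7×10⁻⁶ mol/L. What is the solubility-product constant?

Ksp = 5.4×10⁻²⁰

La(OH)₃(s) ⇌ La³⁺(aq) + 3 OH⁻(aq)
If s mol/L of La(OH)₃ dissolves, [La³⁺] = s and [OH⁻] = 3s.
Ksp = [La³⁺][OH⁻]^3 = s · (3s)^3 = 27s^4
Ksp = 27 × (6.7×10⁻⁶)^4 = 5.4×10⁻²⁰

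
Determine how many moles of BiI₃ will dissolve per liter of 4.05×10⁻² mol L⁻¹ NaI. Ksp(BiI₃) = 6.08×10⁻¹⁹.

9.15×10⁻¹⁵ M

BiI₃(s) ⇌ Bi³⁺(aq) + 3 I⁻(aq)
I⁻ is already present at 4.05×10⁻² mol L⁻¹. If s mol/L of BiI₃ dissolves, [Bi³⁺] = s while [I⁻] ≈ 4.05×10⁻² mol L⁻¹.
Ksp = [Bi³⁺][I⁻]^3 = s(4.05×10⁻²)^3
s = 6.08×10⁻¹⁹ / (4.05×10⁻²)^3 = 9.15×10⁻¹⁵
s = 9.15×10⁻¹⁵ mol L⁻¹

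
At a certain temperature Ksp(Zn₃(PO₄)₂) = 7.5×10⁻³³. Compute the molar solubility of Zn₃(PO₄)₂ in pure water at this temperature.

Zn₃(PO₄)₂(s) ⇌ 3 Zn²⁺(aq) + 2 PO₄³⁻(aq)
With molar solubility s: [Zn²⁺] = 3s, [PO₄³⁻] = 2s.
Ksp = [Zn²⁺]^3[PO₄³⁻]^2 = (3s)^3 · (2s)^2 = 108s^5
108s^5 = 7.5×10⁻³³  ⇒  s^5 = 6.9×10⁻³⁵
s = (6.9×10⁻³⁵)^(1/5) = 1.5×10⁻⁷ mol L⁻¹

1.5×10⁻⁷ M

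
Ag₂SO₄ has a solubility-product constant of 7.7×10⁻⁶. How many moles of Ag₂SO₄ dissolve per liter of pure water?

1.2×10⁻² M

Ag₂SO₄(s) ⇌ 2 Ag⁺(aq) + SO₄²⁻(aq)
If s mol/L of Ag₂SO₄ dissolves, [Ag⁺] = 2s and [SO₄²⁻] = s.
Ksp = [Ag⁺]^2[SO₄²⁻] = (2s)^2 · s = 4s^3
4s^3 = 7.7×10⁻⁶  ⇒  s^3 = 1.9×10⁻⁶
s = (1.9×10⁻⁶)^(1/3) = 1.2×10⁻² M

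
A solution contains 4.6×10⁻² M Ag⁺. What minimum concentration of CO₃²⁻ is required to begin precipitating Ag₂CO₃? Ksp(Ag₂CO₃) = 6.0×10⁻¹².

Precipitation of each salt begins when its ion product equals Ksp.
Ag₂CO₃(s) ⇌ 2 Ag⁺(aq) + CO₃²⁻(aq)
Ksp = [Ag⁺]^2[CO₃²⁻] = [CO₃²⁻](4.6×10⁻²)^2
[CO₃²⁻] = 6.0×10⁻¹² / (4.6×10⁻²)^2 = 2.8×10⁻⁹
[CO₃²⁻] = 2.8×10⁻⁹ M

2.8×10⁻⁹ M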